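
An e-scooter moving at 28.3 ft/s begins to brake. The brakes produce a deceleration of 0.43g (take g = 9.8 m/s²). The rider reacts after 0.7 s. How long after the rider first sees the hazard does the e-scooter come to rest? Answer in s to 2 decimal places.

Total time ≈ 2.75 s

28.3 ft/s × 0.3048 = 8.6258 m/s.
a = 0.43 × 9.8 = 4.214 m/s².
Braking time = v/a = 8.6258 / 4.214 = 2.047 s.
Total = 0.7 + 2.047 = 2.747 s.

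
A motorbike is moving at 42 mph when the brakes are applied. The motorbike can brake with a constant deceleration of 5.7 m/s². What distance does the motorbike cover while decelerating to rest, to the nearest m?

Braking distance ≈ 31 m

42 mph × 0.44704 = 18.7757 m/s.
Braking distance = v²/(2a) = 18.7757² / (2 × 5.700) = 352.527 / 11.400 = 30.923 m.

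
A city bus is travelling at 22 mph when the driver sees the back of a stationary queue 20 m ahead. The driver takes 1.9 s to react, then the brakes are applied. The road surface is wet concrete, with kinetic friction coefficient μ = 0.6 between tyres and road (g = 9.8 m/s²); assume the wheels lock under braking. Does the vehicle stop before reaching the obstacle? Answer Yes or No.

No

22 mph × 0.44704 = 9.8349 m/s.
a = μg = 0.6 × 9.8 = 5.880 m/s².
Reaction distance = 9.8349 × 1.9 = 18.686 m.
Braking distance = v²/(2a) = 96.725 / 11.760 = 8.225 m.
Total stopping distance = 18.686 + 8.225 = 26.911 m, vs 20 m available — it cannot stop in time and overshoots by 26.911 − 20 = 6.911 m.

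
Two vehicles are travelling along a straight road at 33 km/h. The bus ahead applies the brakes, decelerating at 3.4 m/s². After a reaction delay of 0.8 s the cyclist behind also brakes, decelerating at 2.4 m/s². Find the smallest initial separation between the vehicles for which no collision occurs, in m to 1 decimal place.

33 km/h ÷ 3.6 = 9.1667 m/s.
Leader travels v²/(2a_L) = 84.028 / 6.800 = 12.357 m before stopping.
Follower covers v·t_r = 9.1667 × 0.8 = 7.333 m while reacting, then v²/(2a_F) = 84.028 / 4.800 = 17.506 m while braking, for a total of 7.333 + 17.506 = 24.839 m.
Since a_F ≤ a_L and the follower starts braking later, the follower is never slower than the leader, so the closest approach is when both have stopped.
Minimum gap = 24.839 − 12.357 = 12.482 m.

Minimum gap ≈ 12.5 m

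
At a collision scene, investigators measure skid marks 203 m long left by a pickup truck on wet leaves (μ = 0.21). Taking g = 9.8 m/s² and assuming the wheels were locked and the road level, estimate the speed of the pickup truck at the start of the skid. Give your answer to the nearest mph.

Deceleration a = μg = 0.21 × 9.8 = 2.058 m/s².
v = √(2a·d) = √(2 × 2.058 × 203) = √835.548 = 28.9058 m/s.
= 28.9058 ÷ 0.44704 = 64.660 mph.

Initial speed ≈ 65 mph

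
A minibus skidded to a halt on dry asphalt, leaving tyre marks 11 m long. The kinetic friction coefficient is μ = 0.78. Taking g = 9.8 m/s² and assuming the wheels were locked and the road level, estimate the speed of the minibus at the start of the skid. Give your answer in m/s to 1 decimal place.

Deceleration a = μg = 0.78 × 9.8 = 7.644 m/s².
v = √(2a·d) = √(2 × 7.644 × 11) = √168.168 = 12.9680 m/s.

Initial speed ≈ 13.0 m/s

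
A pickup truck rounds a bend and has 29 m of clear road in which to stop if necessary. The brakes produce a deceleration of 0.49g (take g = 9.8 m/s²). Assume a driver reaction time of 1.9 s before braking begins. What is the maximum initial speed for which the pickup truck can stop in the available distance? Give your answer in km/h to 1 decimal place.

Maximum speed ≈ 35.6 km/h

a = 0.49 × 9.8 = 4.802 m/s².
Stopping distance: v·t_r + v²/(2a) = 29 with t_r = 1.9 s and a = 4.802 m/s².
So v² + 18.248 v − 278.52 = 0.
Positive root: v = −a·t_r + √((a·t_r)² + 2a·d) = −9.124 + √(83.247 + 278.52) = 9.8962 m/s.
9.8962 m/s × 3.6 = 35.626 km/h.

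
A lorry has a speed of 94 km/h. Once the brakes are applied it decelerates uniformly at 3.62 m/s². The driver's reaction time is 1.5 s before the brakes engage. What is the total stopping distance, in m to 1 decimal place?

94 km/h ÷ 3.6 = 26.1111 m/s.
Reaction distance = v·t_r = 26.1111 × 1.5 = 39.167 m.
Braking distance = v²/(2a) = 26.1111² / (2 × 3.620) = 681.790 / 7.240 = 94.170 m.
Total = 39.167 + 94.170 = 133.337 m.

Total stopping distance ≈ 133.3 m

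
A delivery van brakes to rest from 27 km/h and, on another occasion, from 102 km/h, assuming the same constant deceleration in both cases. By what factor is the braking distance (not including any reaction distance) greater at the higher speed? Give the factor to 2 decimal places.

Factor ≈ 14.27

Braking distance d = v²/(2a), so with a fixed, d ∝ v².
Factor = (102/27)² = 3.7778² = 14.2718.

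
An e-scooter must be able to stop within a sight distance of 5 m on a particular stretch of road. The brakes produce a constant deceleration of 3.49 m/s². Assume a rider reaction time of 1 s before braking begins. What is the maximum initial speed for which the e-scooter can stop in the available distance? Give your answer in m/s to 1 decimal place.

Maximum speed ≈ 3.4 m/s

Stopping distance: v·t_r + v²/(2a) = 5 with t_r = 1 s and a = 3.490 m/s².
So v² + 6.980 v − 34.90 = 0.
Positive root: v = −a·t_r + √((a·t_r)² + 2a·d) = −3.490 + √(12.180 + 34.90) = 3.3715 m/s.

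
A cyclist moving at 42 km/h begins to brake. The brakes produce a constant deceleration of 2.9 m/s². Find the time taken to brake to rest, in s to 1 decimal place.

Braking time ≈ 4.0 s

42 km/h ÷ 3.6 = 11.6667 m/s.
Braking time = v/a = 11.6667 / 2.900 = 4.023 s.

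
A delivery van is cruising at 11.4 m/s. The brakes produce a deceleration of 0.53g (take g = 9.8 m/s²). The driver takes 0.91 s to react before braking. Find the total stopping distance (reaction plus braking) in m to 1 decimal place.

Total stopping distance ≈ 22.9 m

a = 0.53 × 9.8 = 5.194 m/s².
Reaction distance = v·t_r = 11.4000 × 0.91 = 10.374 m.
Braking distance = v²/(2a) = 11.4000² / (2 × 5.194) = 129.960 / 10.388 = 12.511 m.
Total = 10.374 + 12.511 = 22.885 m.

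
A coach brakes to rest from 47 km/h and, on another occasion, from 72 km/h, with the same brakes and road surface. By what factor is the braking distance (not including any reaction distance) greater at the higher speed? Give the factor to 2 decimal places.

Braking distance d = v²/(2a), so with a fixed, d ∝ v².
Factor = (72/47)² = 1.5319² = 2.3467.

Factor ≈ 2.35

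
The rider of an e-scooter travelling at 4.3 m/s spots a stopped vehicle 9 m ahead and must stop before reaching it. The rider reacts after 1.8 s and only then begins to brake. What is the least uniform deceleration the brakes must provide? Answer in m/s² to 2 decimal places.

Required deceleration ≈ 7.34 m/s²

Distance covered during reaction = 4.3000 × 1.8 = 7.740 m.
Distance available for braking: 9 − 7.740 = 1.260 m.
v² = 2a·d ⇒ a = v²/(2d) = 4.3000² / (2 × 1.260) = 18.490 / 2.520 = 7.3373 m/s².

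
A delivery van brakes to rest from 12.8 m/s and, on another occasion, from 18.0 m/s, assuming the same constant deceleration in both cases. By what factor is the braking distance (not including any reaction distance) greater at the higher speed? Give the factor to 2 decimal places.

Factor ≈ 1.98

Braking distance d = v²/(2a), so with a fixed, d ∝ v².
Factor = (18.0/12.8)² = 1.4062² = 1.9774.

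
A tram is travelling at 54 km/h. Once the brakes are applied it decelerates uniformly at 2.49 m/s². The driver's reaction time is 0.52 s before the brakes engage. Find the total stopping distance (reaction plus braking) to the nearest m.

54 km/h ÷ 3.6 = 15.0000 m/s.
Reaction distance = v·t_r = 15.0000 × 0.52 = 7.800 m.
Braking distance = v²/(2a) = 15.0000² / (2 × 2.490) = 225.000 / 4.980 = 45.181 m.
Total = 7.800 + 45.181 = 52.981 m.

Total stopping distance ≈ 53 m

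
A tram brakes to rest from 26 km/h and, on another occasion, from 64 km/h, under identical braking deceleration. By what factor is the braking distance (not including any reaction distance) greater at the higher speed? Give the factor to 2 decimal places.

Factor ≈ 6.06

Braking distance d = v²/(2a), so with a fixed, d ∝ v².
Factor = (64/26)² = 2.4615² = 6.0590.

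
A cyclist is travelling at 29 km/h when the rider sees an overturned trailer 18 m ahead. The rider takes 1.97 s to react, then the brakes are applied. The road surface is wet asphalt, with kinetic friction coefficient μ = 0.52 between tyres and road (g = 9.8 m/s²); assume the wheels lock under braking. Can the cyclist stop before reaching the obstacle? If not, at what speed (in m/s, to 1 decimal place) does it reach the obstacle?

No — it strikes the obstacle at 6.6 m/s

29 km/h ÷ 3.6 = 8.0556 m/s.
a = μg = 0.52 × 9.8 = 5.096 m/s².
Reaction distance = 8.0556 × 1.97 = 15.870 m.
Braking distance needed to stop: v²/(2a) = 64.893 / 10.192 = 6.367 m, so total needed = 15.870 + 6.367 = 22.237 m > 18 m — it cannot stop.
Distance remaining when braking begins: 18 − 15.870 = 2.130 m.
v² = v₀² − 2a·d = 64.893 − 2 × 5.096 × 2.130 = 43.184 m²/s².
v = √43.184 = 6.571 m/s.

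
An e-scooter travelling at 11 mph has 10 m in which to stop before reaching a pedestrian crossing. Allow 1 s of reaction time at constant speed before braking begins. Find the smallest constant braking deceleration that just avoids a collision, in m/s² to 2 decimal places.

11 mph × 0.44704 = 4.9174 m/s.
Distance covered during reaction = 4.9174 × 1 = 4.917 m.
Distance available for braking: 10 − 4.917 = 5.083 m.
v² = 2a·d ⇒ a = v²/(2d) = 4.9174² / (2 × 5.083) = 24.181 / 10.166 = 2.3786 m/s².

Required deceleration ≈ 2.38 m/s²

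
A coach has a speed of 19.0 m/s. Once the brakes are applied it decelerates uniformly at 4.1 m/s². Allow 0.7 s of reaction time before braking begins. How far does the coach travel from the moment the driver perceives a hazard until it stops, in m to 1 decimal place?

Reaction distance = v·t_r = 19.0000 × 0.7 = 13.300 m.
Braking distance = v²/(2a) = 19.0000² / (2 × 4.100) = 361.000 / 8.200 = 44.024 m.
Total = 13.300 + 44.024 = 57.324 m.

Total stopping distance ≈ 57.3 m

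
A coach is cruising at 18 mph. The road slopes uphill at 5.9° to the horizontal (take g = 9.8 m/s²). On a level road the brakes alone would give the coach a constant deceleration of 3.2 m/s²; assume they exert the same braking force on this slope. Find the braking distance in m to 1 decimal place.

18 mph × 0.44704 = 8.0467 m/s.
Gravity along the uphill slope adds to the braking deceleration: a_eff = 3.200 + 9.8·sin 5.9° = 3.200 + 1.007 = 4.207 m/s².
Braking distance = v²/(2a) = 8.0467² / (2 × 4.207) = 64.749 / 8.414 = 7.695 m.

Braking distance ≈ 7.7 m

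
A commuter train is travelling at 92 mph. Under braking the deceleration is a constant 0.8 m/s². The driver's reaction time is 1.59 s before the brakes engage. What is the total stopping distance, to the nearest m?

92 mph × 0.44704 = 41.1277 m/s.
Reaction distance = v·t_r = 41.1277 × 1.59 = 65.393 m.
Braking distance = v²/(2a) = 41.1277² / (2 × 0.800) = 1691.488 / 1.600 = 1057.180 m.
Total = 65.393 + 1057.180 = 1122.573 m.

Total stopping distance ≈ 1123 m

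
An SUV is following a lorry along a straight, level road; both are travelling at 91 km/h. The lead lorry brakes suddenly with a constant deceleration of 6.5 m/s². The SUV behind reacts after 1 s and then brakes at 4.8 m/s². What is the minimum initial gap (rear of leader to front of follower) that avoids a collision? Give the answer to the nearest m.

Minimum gap ≈ 43 m

91 km/h ÷ 3.6 = 25.2778 m/s.
Leader travels v²/(2a_L) = 638.967 / 13.000 = 49.151 m before stopping.
Follower covers v·t_r = 25.2778 × 1 = 25.278 m while reacting, then v²/(2a_F) = 638.967 / 9.600 = 66.559 m while braking, for a total of 25.278 + 66.559 = 91.837 m.
Since a_F ≤ a_L and the follower starts braking later, the follower is never slower than the leader, so the closest approach is when both have stopped.
Minimum gap = 91.837 − 49.151 = 42.686 m.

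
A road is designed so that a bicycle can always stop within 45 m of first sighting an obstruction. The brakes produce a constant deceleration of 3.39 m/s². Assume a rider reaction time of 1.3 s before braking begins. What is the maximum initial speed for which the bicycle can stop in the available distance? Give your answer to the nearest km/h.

Stopping distance: v·t_r + v²/(2a) = 45 with t_r = 1.3 s and a = 3.390 m/s².
So v² + 8.814 v − 305.10 = 0.
Positive root: v = −a·t_r + √((a·t_r)² + 2a·d) = −4.407 + √(19.422 + 305.10) = 13.6075 m/s.
13.6075 m/s × 3.6 = 48.987 km/h.

Maximum speed ≈ 49 km/h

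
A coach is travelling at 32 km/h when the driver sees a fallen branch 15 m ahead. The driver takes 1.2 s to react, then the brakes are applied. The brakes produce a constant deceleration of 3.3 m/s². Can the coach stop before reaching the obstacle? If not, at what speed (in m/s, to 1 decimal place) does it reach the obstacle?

32 km/h ÷ 3.6 = 8.8889 m/s.
Reaction distance = 8.8889 × 1.2 = 10.667 m.
Braking distance needed to stop: v²/(2a) = 79.013 / 6.600 = 11.972 m, so total needed = 10.667 + 11.972 = 22.639 m > 15 m — it cannot stop.
Distance remaining when braking begins: 15 − 10.667 = 4.333 m.
v² = v₀² − 2a·d = 79.013 − 2 × 3.300 × 4.333 = 50.415 m²/s².
v = √50.415 = 7.100 m/s.

No — it strikes the obstacle at 7.1 m/s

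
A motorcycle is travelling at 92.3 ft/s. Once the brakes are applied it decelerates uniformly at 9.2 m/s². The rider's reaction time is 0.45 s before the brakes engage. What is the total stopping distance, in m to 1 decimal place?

92.3 ft/s × 0.3048 = 28.1330 m/s.
Reaction distance = v·t_r = 28.1330 × 0.45 = 12.660 m.
Braking distance = v²/(2a) = 28.1330² / (2 × 9.200) = 791.466 / 18.400 = 43.014 m.
Total = 12.660 + 43.014 = 55.674 m.

Total stopping distance ≈ 55.7 m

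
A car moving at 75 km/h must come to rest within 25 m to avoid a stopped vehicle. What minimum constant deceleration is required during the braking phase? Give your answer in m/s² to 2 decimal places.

Required deceleration ≈ 8.68 m/s²

75 km/h ÷ 3.6 = 20.8333 m/s.
v² = 2a·d ⇒ a = v²/(2d) = 20.8333² / (2 × 25.000) = 434.026 / 50.000 = 8.6805 m/s².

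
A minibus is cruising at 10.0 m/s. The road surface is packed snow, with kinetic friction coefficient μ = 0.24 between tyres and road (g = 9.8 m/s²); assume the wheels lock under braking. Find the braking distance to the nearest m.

a = μg = 0.24 × 9.8 = 2.352 m/s².
Braking distance = v²/(2a) = 10.0000² / (2 × 2.352) = 100.000 / 4.704 = 21.259 m.

Braking distance ≈ 21 m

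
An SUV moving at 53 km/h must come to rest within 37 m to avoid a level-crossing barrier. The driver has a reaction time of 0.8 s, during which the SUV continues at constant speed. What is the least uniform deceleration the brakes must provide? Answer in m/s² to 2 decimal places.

53 km/h ÷ 3.6 = 14.7222 m/s.
Distance covered during reaction = 14.7222 × 0.8 = 11.778 m.
Distance available for braking: 37 − 11.778 = 25.222 m.
v² = 2a·d ⇒ a = v²/(2d) = 14.7222² / (2 × 25.222) = 216.743 / 50.444 = 4.2967 m/s².

Required deceleration ≈ 4.30 m/s²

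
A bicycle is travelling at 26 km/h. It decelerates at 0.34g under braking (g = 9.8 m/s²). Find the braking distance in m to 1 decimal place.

Braking distance ≈ 7.8 m

26 km/h ÷ 3.6 = 7.2222 m/s.
a = 0.34 × 9.8 = 3.332 m/s².
Braking distance = v²/(2a) = 7.2222² / (2 × 3.332) = 52.160 / 6.664 = 7.827 m.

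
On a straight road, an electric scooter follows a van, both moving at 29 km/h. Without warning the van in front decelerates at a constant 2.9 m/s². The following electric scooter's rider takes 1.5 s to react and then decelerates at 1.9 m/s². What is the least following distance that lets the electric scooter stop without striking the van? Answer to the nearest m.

Minimum gap ≈ 18 m

29 km/h ÷ 3.6 = 8.0556 m/s.
Leader travels v²/(2a_L) = 64.893 / 5.800 = 11.188 m before stopping.
Follower covers v·t_r = 8.0556 × 1.5 = 12.083 m while reacting, then v²/(2a_F) = 64.893 / 3.800 = 17.077 m while braking, for a total of 12.083 + 17.077 = 29.160 m.
Since a_F ≤ a_L and the follower starts braking later, the follower is never slower than the leader, so the closest approach is when both have stopped.
Minimum gap = 29.160 − 11.188 = 17.972 m.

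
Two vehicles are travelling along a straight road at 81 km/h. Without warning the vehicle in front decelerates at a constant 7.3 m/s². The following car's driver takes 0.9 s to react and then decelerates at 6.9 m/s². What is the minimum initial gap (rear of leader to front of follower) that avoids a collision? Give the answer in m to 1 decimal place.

Minimum gap ≈ 22.3 m

81 km/h ÷ 3.6 = 22.5000 m/s.
Leader travels v²/(2a_L) = 506.250 / 14.600 = 34.675 m before stopping.
Follower covers v·t_r = 22.5000 × 0.9 = 20.250 m while reacting, then v²/(2a_F) = 506.250 / 13.800 = 36.685 m while braking, for a total of 20.250 + 36.685 = 56.935 m.
Since a_F ≤ a_L and the follower starts braking later, the follower is never slower than the leader, so the closest approach is when both have stopped.
Minimum gap = 56.935 − 34.675 = 22.260 m.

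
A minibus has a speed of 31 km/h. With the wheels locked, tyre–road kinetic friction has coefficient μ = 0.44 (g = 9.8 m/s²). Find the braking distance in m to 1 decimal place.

31 km/h ÷ 3.6 = 8.6111 m/s.
a = μg = 0.44 × 9.8 = 4.312 m/s².
Braking distance = v²/(2a) = 8.6111² / (2 × 4.312) = 74.151 / 8.624 = 8.598 m.

Braking distance ≈ 8.6 m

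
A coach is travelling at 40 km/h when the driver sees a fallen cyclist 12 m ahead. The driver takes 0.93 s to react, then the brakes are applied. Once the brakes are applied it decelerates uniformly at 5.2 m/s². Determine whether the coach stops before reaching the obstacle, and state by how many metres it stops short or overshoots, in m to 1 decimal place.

40 km/h ÷ 3.6 = 11.1111 m/s.
Reaction distance = 11.1111 × 0.93 = 10.333 m.
Braking distance = v²/(2a) = 123.457 / 10.400 = 11.871 m.
Total stopping distance = 10.333 + 11.871 = 22.204 m, vs 12 m available — it cannot stop in time and overshoots by 22.204 − 12 = 10.204 m.

No — it overshoots by 10.2 m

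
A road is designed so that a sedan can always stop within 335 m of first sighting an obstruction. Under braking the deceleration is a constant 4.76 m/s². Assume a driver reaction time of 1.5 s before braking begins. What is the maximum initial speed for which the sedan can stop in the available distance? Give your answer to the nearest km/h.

Maximum speed ≈ 179 km/h

Stopping distance: v·t_r + v²/(2a) = 335 with t_r = 1.5 s and a = 4.760 m/s².
So v² + 14.280 v − 3189.20 = 0.
Positive root: v = −a·t_r + √((a·t_r)² + 2a·d) = −7.140 + √(50.980 + 3189.20) = 49.7826 m/s.
49.7826 m/s × 3.6 = 179.217 km/h.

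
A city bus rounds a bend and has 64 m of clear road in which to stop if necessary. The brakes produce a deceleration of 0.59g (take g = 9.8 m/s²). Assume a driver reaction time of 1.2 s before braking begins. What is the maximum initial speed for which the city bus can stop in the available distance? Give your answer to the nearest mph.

a = 0.59 × 9.8 = 5.782 m/s².
Stopping distance: v·t_r + v²/(2a) = 64 with t_r = 1.2 s and a = 5.782 m/s².
So v² + 13.877 v − 740.10 = 0.
Positive root: v = −a·t_r + √((a·t_r)² + 2a·d) = −6.938 + √(48.136 + 740.10) = 21.1375 m/s.
21.1375 m/s ÷ 0.44704 = 47.283 mph.

Maximum speed ≈ 47 mph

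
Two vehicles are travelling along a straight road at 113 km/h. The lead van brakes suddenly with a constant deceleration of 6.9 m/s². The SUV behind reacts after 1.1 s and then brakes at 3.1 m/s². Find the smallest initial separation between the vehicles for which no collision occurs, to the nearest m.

113 km/h ÷ 3.6 = 31.3889 m/s.
Leader travels v²/(2a_L) = 985.263 / 13.800 = 71.396 m before stopping.
Follower covers v·t_r = 31.3889 × 1.1 = 34.528 m while reacting, then v²/(2a_F) = 985.263 / 6.200 = 158.913 m while braking, for a total of 34.528 + 158.913 = 193.441 m.
Since a_F ≤ a_L and the follower starts braking later, the follower is never slower than the leader, so the closest approach is when both have stopped.
Minimum gap = 193.441 − 71.396 = 122.045 m.

Minimum gap ≈ 122 m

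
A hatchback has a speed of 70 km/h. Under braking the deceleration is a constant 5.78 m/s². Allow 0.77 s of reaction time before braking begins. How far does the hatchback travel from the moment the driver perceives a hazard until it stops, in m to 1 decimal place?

Total stopping distance ≈ 47.7 m

70 km/h ÷ 3.6 = 19.4444 m/s.
Reaction distance = v·t_r = 19.4444 × 0.77 = 14.972 m.
Braking distance = v²/(2a) = 19.4444² / (2 × 5.780) = 378.085 / 11.560 = 32.706 m.
Total = 14.972 + 32.706 = 47.678 m.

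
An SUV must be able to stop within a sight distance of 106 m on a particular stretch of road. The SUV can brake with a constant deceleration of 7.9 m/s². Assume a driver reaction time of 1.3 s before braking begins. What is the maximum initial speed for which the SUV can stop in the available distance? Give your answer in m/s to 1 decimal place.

Maximum speed ≈ 31.9 m/s

Stopping distance: v·t_r + v²/(2a) = 106 with t_r = 1.3 s and a = 7.900 m/s².
So v² + 20.540 v − 1674.80 = 0.
Positive root: v = −a·t_r + √((a·t_r)² + 2a·d) = −10.270 + √(105.473 + 1674.80) = 31.9233 m/s.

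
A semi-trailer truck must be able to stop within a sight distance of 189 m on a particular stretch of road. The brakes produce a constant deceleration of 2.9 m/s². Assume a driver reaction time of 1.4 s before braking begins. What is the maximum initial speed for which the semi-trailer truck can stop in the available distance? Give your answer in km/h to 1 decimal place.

Stopping distance: v·t_r + v²/(2a) = 189 with t_r = 1.4 s and a = 2.900 m/s².
So v² + 8.120 v − 1096.20 = 0.
Positive root: v = −a·t_r + √((a·t_r)² + 2a·d) = −4.060 + √(16.484 + 1096.20) = 29.2969 m/s.
29.2969 m/s × 3.6 = 105.469 km/h.

Maximum speed ≈ 105.5 km/h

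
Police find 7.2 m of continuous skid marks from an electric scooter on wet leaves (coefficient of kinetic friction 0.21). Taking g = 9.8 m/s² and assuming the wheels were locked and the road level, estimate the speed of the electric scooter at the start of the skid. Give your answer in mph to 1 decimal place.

Initial speed ≈ 12.2 mph

Deceleration a = μg = 0.21 × 9.8 = 2.058 m/s².
v = √(2a·d) = √(2 × 2.058 × 7.2) = √29.635 = 5.4438 m/s.
= 5.4438 ÷ 0.44704 = 12.177 mph.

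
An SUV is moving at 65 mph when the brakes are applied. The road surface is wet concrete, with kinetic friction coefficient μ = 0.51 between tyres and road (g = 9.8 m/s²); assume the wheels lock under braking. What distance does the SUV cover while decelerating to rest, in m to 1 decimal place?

65 mph × 0.44704 = 29.0576 m/s.
a = μg = 0.51 × 9.8 = 4.998 m/s².
Braking distance = v²/(2a) = 29.0576² / (2 × 4.998) = 844.344 / 9.996 = 84.468 m.

Braking distance ≈ 84.5 m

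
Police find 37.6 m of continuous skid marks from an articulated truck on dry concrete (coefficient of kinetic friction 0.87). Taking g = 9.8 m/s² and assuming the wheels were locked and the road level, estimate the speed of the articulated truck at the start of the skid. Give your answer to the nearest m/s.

Deceleration a = μg = 0.87 × 9.8 = 8.526 m/s².
v = √(2a·d) = √(2 × 8.526 × 37.6) = √641.155 = 25.3210 m/s.

Initial speed ≈ 25 m/s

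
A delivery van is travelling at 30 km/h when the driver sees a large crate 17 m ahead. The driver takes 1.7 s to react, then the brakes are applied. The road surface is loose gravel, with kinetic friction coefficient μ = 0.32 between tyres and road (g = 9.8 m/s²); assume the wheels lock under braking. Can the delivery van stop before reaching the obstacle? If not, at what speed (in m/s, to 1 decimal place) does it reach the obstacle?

30 km/h ÷ 3.6 = 8.3333 m/s.
a = μg = 0.32 × 9.8 = 3.136 m/s².
Reaction distance = 8.3333 × 1.7 = 14.167 m.
Braking distance needed to stop: v²/(2a) = 69.444 / 6.272 = 11.072 m, so total needed = 14.167 + 11.072 = 25.239 m > 17 m — it cannot stop.
Distance remaining when braking begins: 17 − 14.167 = 2.833 m.
v² = v₀² − 2a·d = 69.444 − 2 × 3.136 × 2.833 = 51.675 m²/s².
v = √51.675 = 7.189 m/s.

No — it strikes the obstacle at 7.2 m/s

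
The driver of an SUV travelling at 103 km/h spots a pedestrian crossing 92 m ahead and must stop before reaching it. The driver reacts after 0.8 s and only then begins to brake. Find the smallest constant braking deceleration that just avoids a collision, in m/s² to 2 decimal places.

Required deceleration ≈ 5.92 m/s²

103 km/h ÷ 3.6 = 28.6111 m/s.
Distance covered during reaction = 28.6111 × 0.8 = 22.889 m.
Distance available for braking: 92 − 22.889 = 69.111 m.
v² = 2a·d ⇒ a = v²/(2d) = 28.6111² / (2 × 69.111) = 818.595 / 138.222 = 5.9223 m/s².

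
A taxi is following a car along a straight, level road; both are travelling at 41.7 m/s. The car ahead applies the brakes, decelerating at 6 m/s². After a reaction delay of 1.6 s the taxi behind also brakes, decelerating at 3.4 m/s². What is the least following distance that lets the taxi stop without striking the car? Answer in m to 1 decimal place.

Minimum gap ≈ 177.5 m

Leader travels v²/(2a_L) = 1738.890 / 12.000 = 144.907 m before stopping.
Follower covers v·t_r = 41.7000 × 1.6 = 66.720 m while reacting, then v²/(2a_F) = 1738.890 / 6.800 = 255.719 m while braking, for a total of 66.720 + 255.719 = 322.439 m.
Since a_F ≤ a_L and the follower starts braking later, the follower is never slower than the leader, so the closest approach is when both have stopped.
Minimum gap = 322.439 − 144.907 = 177.532 m.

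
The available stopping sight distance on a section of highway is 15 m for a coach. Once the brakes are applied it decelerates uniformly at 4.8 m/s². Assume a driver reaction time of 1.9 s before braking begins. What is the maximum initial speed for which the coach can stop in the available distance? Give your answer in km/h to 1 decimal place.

Maximum speed ≈ 21.4 km/h

Stopping distance: v·t_r + v²/(2a) = 15 with t_r = 1.9 s and a = 4.800 m/s².
So v² + 18.240 v − 144.00 = 0.
Positive root: v = −a·t_r + √((a·t_r)² + 2a·d) = −9.120 + √(83.174 + 144.00) = 5.9523 m/s.
5.9523 m/s × 3.6 = 21.428 km/h.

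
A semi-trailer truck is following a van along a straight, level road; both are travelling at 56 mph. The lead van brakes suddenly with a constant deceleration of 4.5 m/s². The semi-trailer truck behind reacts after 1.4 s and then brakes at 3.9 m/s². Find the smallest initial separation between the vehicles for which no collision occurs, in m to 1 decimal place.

Minimum gap ≈ 45.8 m

56 mph × 0.44704 = 25.0342 m/s.
Leader travels v²/(2a_L) = 626.711 / 9.000 = 69.635 m before stopping.
Follower covers v·t_r = 25.0342 × 1.4 = 35.048 m while reacting, then v²/(2a_F) = 626.711 / 7.800 = 80.348 m while braking, for a total of 35.048 + 80.348 = 115.396 m.
Since a_F ≤ a_L and the follower starts braking later, the follower is never slower than the leader, so the closest approach is when both have stopped.
Minimum gap = 115.396 − 69.635 = 45.761 m.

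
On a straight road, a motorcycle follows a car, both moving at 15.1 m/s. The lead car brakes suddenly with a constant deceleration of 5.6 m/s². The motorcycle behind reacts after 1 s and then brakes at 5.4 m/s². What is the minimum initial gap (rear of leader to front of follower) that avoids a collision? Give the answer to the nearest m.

Minimum gap ≈ 16 m

Leader travels v²/(2a_L) = 228.010 / 11.200 = 20.358 m before stopping.
Follower covers v·t_r = 15.1000 × 1 = 15.100 m while reacting, then v²/(2a_F) = 228.010 / 10.800 = 21.112 m while braking, for a total of 15.100 + 21.112 = 36.212 m.
Since a_F ≤ a_L and the follower starts braking later, the follower is never slower than the leader, so the closest approach is when both have stopped.
Minimum gap = 36.212 − 20.358 = 15.854 m.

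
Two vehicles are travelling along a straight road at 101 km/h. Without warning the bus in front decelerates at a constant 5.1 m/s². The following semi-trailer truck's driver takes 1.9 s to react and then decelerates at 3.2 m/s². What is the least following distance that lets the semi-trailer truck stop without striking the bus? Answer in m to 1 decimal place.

Minimum gap ≈ 99.1 m

101 km/h ÷ 3.6 = 28.0556 m/s.
Leader travels v²/(2a_L) = 787.117 / 10.200 = 77.168 m before stopping.
Follower covers v·t_r = 28.0556 × 1.9 = 53.306 m while reacting, then v²/(2a_F) = 787.117 / 6.400 = 122.987 m while braking, for a total of 53.306 + 122.987 = 176.293 m.
Since a_F ≤ a_L and the follower starts braking later, the follower is never slower than the leader, so the closest approach is when both have stopped.
Minimum gap = 176.293 − 77.168 = 99.125 m.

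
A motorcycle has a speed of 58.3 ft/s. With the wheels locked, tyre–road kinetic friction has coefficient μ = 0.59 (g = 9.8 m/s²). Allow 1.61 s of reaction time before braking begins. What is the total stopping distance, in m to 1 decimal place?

58.3 ft/s × 0.3048 = 17.7698 m/s.
a = μg = 0.59 × 9.8 = 5.782 m/s².
Reaction distance = v·t_r = 17.7698 × 1.61 = 28.609 m.
Braking distance = v²/(2a) = 17.7698² / (2 × 5.782) = 315.766 / 11.564 = 27.306 m.
Total = 28.609 + 27.306 = 55.915 m.

Total stopping distance ≈ 55.9 m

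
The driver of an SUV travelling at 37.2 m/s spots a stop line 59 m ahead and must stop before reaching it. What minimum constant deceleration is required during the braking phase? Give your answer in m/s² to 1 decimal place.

v² = 2a·d ⇒ a = v²/(2d) = 37.2000² / (2 × 59.000) = 1383.840 / 118.000 = 11.7275 m/s².

Required deceleration ≈ 11.7 m/s²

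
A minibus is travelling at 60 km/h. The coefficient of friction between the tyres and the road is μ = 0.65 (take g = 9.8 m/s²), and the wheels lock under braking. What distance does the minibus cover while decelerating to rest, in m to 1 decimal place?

60 km/h ÷ 3.6 = 16.6667 m/s.
a = μg = 0.65 × 9.8 = 6.370 m/s².
Braking distance = v²/(2a) = 16.6667² / (2 × 6.370) = 277.779 / 12.740 = 21.804 m.

Braking distance ≈ 21.8 m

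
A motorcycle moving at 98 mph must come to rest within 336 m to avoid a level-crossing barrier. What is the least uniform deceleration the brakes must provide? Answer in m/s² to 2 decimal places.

Required deceleration ≈ 2.86 m/s²

98 mph × 0.44704 = 43.8099 m/s.
v² = 2a·d ⇒ a = v²/(2d) = 43.8099² / (2 × 336.000) = 1919.307 / 672.000 = 2.8561 m/s².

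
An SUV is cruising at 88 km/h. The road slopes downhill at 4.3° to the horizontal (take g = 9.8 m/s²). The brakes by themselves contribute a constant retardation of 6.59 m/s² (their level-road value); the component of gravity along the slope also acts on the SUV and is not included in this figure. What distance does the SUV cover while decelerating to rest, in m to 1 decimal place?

88 km/h ÷ 3.6 = 24.4444 m/s.
Gravity along the downhill slope reduces the braking deceleration: a_eff = 6.590 − 9.8·sin 4.3° = 6.590 − 0.735 = 5.855 m/s².
Braking distance = v²/(2a) = 24.4444² / (2 × 5.855) = 597.529 / 11.710 = 51.027 m.

Braking distance ≈ 51.0 m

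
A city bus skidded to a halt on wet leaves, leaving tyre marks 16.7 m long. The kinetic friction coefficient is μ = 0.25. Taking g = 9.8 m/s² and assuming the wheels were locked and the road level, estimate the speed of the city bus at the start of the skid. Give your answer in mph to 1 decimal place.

Initial speed ≈ 20.2 mph

Deceleration a = μg = 0.25 × 9.8 = 2.450 m/s².
v = √(2a·d) = √(2 × 2.450 × 16.7) = √81.830 = 9.0460 m/s.
= 9.0460 ÷ 0.44704 = 20.235 mph.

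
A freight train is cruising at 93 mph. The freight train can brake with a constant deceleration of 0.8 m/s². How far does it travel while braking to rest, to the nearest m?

93 mph × 0.44704 = 41.5747 m/s.
Braking distance = v²/(2a) = 41.5747² / (2 × 0.800) = 1728.456 / 1.600 = 1080.285 m.

Braking distance ≈ 1080 m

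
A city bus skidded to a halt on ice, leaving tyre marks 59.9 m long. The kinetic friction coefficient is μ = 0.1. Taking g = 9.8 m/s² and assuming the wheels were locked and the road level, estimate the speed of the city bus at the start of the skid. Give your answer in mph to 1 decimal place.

Initial speed ≈ 24.2 mph

Deceleration a = μg = 0.1 × 9.8 = 0.980 m/s².
v = √(2a·d) = √(2 × 0.980 × 59.9) = √117.404 = 10.8353 m/s.
= 10.8353 ÷ 0.44704 = 24.238 mph.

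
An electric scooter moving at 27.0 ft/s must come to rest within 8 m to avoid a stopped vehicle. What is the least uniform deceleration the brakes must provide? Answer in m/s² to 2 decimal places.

27 ft/s × 0.3048 = 8.2296 m/s.
v² = 2a·d ⇒ a = v²/(2d) = 8.2296² / (2 × 8.000) = 67.726 / 16.000 = 4.2329 m/s².

Required deceleration ≈ 4.23 m/s²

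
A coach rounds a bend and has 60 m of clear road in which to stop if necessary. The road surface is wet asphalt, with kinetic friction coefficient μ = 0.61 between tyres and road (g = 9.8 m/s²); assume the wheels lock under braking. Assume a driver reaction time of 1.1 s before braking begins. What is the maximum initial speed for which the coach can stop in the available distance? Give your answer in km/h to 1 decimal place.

a = μg = 0.61 × 9.8 = 5.978 m/s².
Stopping distance: v·t_r + v²/(2a) = 60 with t_r = 1.1 s and a = 5.978 m/s².
So v² + 13.152 v − 717.36 = 0.
Positive root: v = −a·t_r + √((a·t_r)² + 2a·d) = −6.576 + √(43.244 + 717.36) = 21.0031 m/s.
21.0031 m/s × 3.6 = 75.611 km/h.

Maximum speed ≈ 75.6 km/h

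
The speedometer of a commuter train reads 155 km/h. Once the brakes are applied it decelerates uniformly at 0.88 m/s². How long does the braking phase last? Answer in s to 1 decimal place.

155 km/h ÷ 3.6 = 43.0556 m/s.
Braking time = v/a = 43.0556 / 0.880 = 48.927 s.

Braking time ≈ 48.9 s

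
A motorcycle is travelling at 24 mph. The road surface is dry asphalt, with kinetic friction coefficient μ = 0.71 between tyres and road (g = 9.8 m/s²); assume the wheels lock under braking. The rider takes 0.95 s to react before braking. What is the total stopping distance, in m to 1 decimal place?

24 mph × 0.44704 = 10.7290 m/s.
a = μg = 0.71 × 9.8 = 6.958 m/s².
Reaction distance = v·t_r = 10.7290 × 0.95 = 10.193 m.
Braking distance = v²/(2a) = 10.7290² / (2 × 6.958) = 115.111 / 13.916 = 8.272 m.
Total = 10.193 + 8.272 = 18.465 m.

Total stopping distance ≈ 18.5 m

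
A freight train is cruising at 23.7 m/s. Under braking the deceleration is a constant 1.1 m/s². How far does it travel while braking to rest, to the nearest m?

Braking distance = v²/(2a) = 23.7000² / (2 × 1.100) = 561.690 / 2.200 = 255.314 m.

Braking distance ≈ 255 m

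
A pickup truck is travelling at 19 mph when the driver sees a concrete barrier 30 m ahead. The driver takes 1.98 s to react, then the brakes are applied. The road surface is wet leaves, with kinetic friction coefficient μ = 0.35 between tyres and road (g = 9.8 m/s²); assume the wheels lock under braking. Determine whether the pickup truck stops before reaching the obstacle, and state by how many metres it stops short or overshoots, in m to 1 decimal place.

19 mph × 0.44704 = 8.4938 m/s.
a = μg = 0.35 × 9.8 = 3.430 m/s².
Reaction distance = 8.4938 × 1.98 = 16.818 m.
Braking distance = v²/(2a) = 72.145 / 6.860 = 10.517 m.
Total stopping distance = 16.818 + 10.517 = 27.335 m, vs 30 m available — it stops with 30 − 27.335 = 2.665 m to spare.

Yes — it stops 2.7 m short of the obstacle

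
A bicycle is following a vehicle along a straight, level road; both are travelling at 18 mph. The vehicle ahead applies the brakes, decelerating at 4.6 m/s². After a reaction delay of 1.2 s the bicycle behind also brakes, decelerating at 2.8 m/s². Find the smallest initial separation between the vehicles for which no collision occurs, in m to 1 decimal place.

Minimum gap ≈ 14.2 m

18 mph × 0.44704 = 8.0467 m/s.
Leader travels v²/(2a_L) = 64.749 / 9.200 = 7.038 m before stopping.
Follower covers v·t_r = 8.0467 × 1.2 = 9.656 m while reacting, then v²/(2a_F) = 64.749 / 5.600 = 11.562 m while braking, for a total of 9.656 + 11.562 = 21.218 m.
Since a_F ≤ a_L and the follower starts braking later, the follower is never slower than the leader, so the closest approach is when both have stopped.
Minimum gap = 21.218 − 7.038 = 14.180 m.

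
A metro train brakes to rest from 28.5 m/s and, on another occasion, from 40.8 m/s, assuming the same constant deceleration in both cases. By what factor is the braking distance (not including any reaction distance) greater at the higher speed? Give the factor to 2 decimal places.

Factor ≈ 2.05

Braking distance d = v²/(2a), so with a fixed, d ∝ v².
Factor = (40.8/28.5)² = 1.4316² = 2.0495.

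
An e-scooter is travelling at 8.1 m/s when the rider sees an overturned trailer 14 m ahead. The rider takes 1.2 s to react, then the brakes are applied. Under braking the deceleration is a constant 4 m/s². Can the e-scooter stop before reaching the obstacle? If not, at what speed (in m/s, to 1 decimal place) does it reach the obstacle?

Reaction distance = 8.1000 × 1.2 = 9.720 m.
Braking distance needed to stop: v²/(2a) = 65.610 / 8.000 = 8.201 m, so total needed = 9.720 + 8.201 = 17.921 m > 14 m — it cannot stop.
Distance remaining when braking begins: 14 − 9.720 = 4.280 m.
v² = v₀² − 2a·d = 65.610 − 2 × 4.000 × 4.280 = 31.370 m²/s².
v = √31.370 = 5.601 m/s.

No — it strikes the obstacle at 5.6 m/s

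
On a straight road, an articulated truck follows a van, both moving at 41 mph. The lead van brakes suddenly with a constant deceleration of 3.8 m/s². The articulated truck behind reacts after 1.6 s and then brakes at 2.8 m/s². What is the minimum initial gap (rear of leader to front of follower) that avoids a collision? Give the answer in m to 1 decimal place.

41 mph × 0.44704 = 18.3286 m/s.
Leader travels v²/(2a_L) = 335.938 / 7.600 = 44.202 m before stopping.
Follower covers v·t_r = 18.3286 × 1.6 = 29.326 m while reacting, then v²/(2a_F) = 335.938 / 5.600 = 59.989 m while braking, for a total of 29.326 + 59.989 = 89.315 m.
Since a_F ≤ a_L and the follower starts braking later, the follower is never slower than the leader, so the closest approach is when both have stopped.
Minimum gap = 89.315 − 44.202 = 45.113 m.

Minimum gap ≈ 45.1 m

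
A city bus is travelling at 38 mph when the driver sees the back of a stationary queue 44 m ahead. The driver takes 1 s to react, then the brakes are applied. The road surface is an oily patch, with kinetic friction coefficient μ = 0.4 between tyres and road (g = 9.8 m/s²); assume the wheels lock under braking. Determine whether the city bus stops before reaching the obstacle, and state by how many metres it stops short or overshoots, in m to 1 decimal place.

No — it overshoots by 9.8 m

38 mph × 0.44704 = 16.9875 m/s.
a = μg = 0.4 × 9.8 = 3.920 m/s².
Reaction distance = 16.9875 × 1 = 16.988 m.
Braking distance = v²/(2a) = 288.575 / 7.840 = 36.808 m.
Total stopping distance = 16.988 + 36.808 = 53.796 m, vs 44 m available — it cannot stop in time and overshoots by 53.796 − 44 = 9.796 m.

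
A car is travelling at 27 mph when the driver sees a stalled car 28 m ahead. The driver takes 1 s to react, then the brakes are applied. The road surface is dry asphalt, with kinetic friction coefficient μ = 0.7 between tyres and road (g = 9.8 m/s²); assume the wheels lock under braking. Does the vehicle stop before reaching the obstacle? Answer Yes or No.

Yes

27 mph × 0.44704 = 12.0701 m/s.
a = μg = 0.7 × 9.8 = 6.860 m/s².
Reaction distance = 12.0701 × 1 = 12.070 m.
Braking distance = v²/(2a) = 145.687 / 13.720 = 10.619 m.
Total stopping distance = 12.070 + 10.619 = 22.689 m, vs 28 m available — it stops with 28 − 22.689 = 5.311 m to spare.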